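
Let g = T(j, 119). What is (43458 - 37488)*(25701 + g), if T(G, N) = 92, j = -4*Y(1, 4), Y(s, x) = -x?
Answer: 153984210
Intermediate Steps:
j = 16 (j = -(-4)*4 = -4*(-4) = 16)
g = 92
(43458 - 37488)*(25701 + g) = (43458 - 37488)*(25701 + 92) = 5970*25793 = 153984210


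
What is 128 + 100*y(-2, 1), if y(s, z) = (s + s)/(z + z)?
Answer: -72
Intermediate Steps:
y(s, z) = s/z (y(s, z) = (2*s)/((2*z)) = (2*s)*(1/(2*z)) = s/z)
128 + 100*y(-2, 1) = 128 + 100*(-2/1) = 128 + 100*(-2*1) = 128 + 100*(-2) = 128 - 200 = -72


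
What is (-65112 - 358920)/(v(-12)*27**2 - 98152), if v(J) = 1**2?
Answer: 424032/97423 ≈ 4.3525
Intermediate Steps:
v(J) = 1
(-65112 - 358920)/(v(-12)*27**2 - 98152) = (-65112 - 358920)/(1*27**2 - 98152) = -424032/(1*729 - 98152) = -424032/(729 - 98152) = -424032/(-97423) = -424032*(-1/97423) = 424032/97423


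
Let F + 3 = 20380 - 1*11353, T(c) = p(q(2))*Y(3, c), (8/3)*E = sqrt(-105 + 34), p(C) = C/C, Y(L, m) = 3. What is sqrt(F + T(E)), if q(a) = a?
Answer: 3*sqrt(1003) ≈ 95.010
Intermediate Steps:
p(C) = 1
E = 3*I*sqrt(71)/8 (E = 3*sqrt(-105 + 34)/8 = 3*sqrt(-71)/8 = 3*(I*sqrt(71))/8 = 3*I*sqrt(71)/8 ≈ 3.1598*I)
T(c) = 3 (T(c) = 1*3 = 3)
F = 9024 (F = -3 + (20380 - 1*11353) = -3 + (20380 - 11353) = -3 + 9027 = 9024)
sqrt(F + T(E)) = sqrt(9024 + 3) = sqrt(9027) = 3*sqrt(1003)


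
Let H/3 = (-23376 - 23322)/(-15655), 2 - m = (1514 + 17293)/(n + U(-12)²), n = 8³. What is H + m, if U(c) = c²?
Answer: 3347568607/332637440 ≈ 10.064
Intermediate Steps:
n = 512
m = 23689/21248 (m = 2 - (1514 + 17293)/(512 + ((-12)²)²) = 2 - 18807/(512 + 144²) = 2 - 18807/(512 + 20736) = 2 - 18807/21248 = 23689/21248 ≈ 1.1149)
H = 140094/15655 (H = 3*((-23376 - 23322)/(-15655)) = 3*(-46698*(-1/15655)) = 3*(46698/15655) = 140094/15655 ≈ 8.9488)
H + m = 140094/15655 + 23689/21248 = 3347568607/332637440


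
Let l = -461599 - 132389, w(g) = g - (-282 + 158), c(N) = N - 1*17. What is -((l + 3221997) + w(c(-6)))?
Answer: -2628110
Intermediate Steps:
c(N) = -17 + N (c(N) = N - 17 = -17 + N)
w(g) = 124 + g (w(g) = g - 1*(-124) = g + 124 = 124 + g)
l = -593988
-((l + 3221997) + w(c(-6))) = -((-593988 + 3221997) + (124 + (-17 - 6))) = -(2628009 + (124 - 23)) = -(2628009 + 101) = -1*2628110 = -2628110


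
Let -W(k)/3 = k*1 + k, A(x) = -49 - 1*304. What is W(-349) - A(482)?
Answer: 2447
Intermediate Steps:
A(x) = -353 (A(x) = -49 - 304 = -353)
W(k) = -6*k (W(k) = -3*(k*1 + k) = -3*(k + k) = -6*k)
W(-349) - A(482) = -6*(-349) - 1*(-353) = 2094 + 353 = 2447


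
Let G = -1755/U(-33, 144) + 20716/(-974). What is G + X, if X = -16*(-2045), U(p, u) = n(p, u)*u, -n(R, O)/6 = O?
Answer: 73379123111/2244096 ≈ 32699.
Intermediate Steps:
n(R, O) = -6*O
U(p, u) = -6*u**2 (U(p, u) = (-6*u)*u = -6*u**2)
G = -47698009/2244096 (G = -1755/((-6*144**2)) + 20716/(-974) = -1755/((-6*20736)) + 20716*(-1/974) = -1755/(-124416) - 10358/487 = -1755*(-1/124416) - 10358/487 = 65/4608 - 10358/487 = -47698009/2244096 ≈ -21.255)
X = 32720
G + X = -47698009/2244096 + 32720 = 73379123111/2244096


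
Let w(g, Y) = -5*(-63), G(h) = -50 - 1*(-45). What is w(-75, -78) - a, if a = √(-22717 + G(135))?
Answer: 315 - I*√22722 ≈ 315.0 - 150.74*I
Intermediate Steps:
G(h) = -5 (G(h) = -50 + 45 = -5)
w(g, Y) = 315
a = I*√22722 (a = √(-22717 - 5) = √(-22722) = I*√22722 ≈ 150.74*I)
w(-75, -78) - a = 315 - I*√22722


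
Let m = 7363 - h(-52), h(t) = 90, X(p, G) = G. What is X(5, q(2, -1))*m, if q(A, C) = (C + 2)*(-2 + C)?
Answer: -21819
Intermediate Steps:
q(A, C) = (-2 + C)*(2 + C) (q(A, C) = (2 + C)*(-2 + C) = (-2 + C)*(2 + C))
m = 7273 (m = 7363 - 1*90 = 7363 - 90 = 7273)
X(5, q(2, -1))*m = (-4 + (-1)²)*7273 = (-4 + 1)*7273 = -3*7273 = -21819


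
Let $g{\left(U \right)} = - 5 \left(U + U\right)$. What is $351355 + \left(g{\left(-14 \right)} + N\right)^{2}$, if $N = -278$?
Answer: $370399$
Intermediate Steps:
$g{\left(U \right)} = - 10 U$ ($g{\left(U \right)} = - 5 \cdot 2 U = - 10 U$)
$351355 + \left(g{\left(-14 \right)} + N\right)^{2} = 351355 + \left(\left(-10\right) \left(-14\right) - 278\right)^{2} = 351355 + \left(140 - 278\right)^{2} = 351355 + \left(-138\right)^{2} = 351355 + 19044 = 370399$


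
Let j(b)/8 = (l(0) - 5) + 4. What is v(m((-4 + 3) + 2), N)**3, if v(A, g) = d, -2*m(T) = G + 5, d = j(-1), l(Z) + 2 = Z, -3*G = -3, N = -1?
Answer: -13824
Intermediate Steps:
G = 1 (G = -1/3*(-3) = 1)
l(Z) = -2 + Z
j(b) = -24 (j(b) = 8*(((-2 + 0) - 5) + 4) = 8*((-2 - 5) + 4) = 8*(-7 + 4) = 8*(-3) = -24)
d = -24
m(T) = -3 (m(T) = -(1 + 5)/2 = -1/2*6 = -3)
v(A, g) = -24
v(m((-4 + 3) + 2), N)**3 = (-24)**3 = -13824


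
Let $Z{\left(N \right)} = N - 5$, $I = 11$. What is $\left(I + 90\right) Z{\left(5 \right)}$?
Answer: $0$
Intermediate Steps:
$Z{\left(N \right)} = -5 + N$
$\left(I + 90\right) Z{\left(5 \right)} = \left(11 + 90\right) \left(-5 + 5\right) = 101 \cdot 0 = 0$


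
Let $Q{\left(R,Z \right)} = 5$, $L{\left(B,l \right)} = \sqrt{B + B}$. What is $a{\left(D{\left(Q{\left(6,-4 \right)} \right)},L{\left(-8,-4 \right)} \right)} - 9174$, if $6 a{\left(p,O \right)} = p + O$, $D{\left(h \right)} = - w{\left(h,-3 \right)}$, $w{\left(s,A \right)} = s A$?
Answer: $- \frac{18343}{2} + \frac{2 i}{3} \approx -9171.5 + 0.66667 i$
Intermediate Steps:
$L{\left(B,l \right)} = \sqrt{2} \sqrt{B}$ ($L{\left(B,l \right)} = \sqrt{2 B} = \sqrt{2} \sqrt{B}$)
$w{\left(s,A \right)} = A s$
$D{\left(h \right)} = 3 h$ ($D{\left(h \right)} = - \left(-3\right) h = 3 h$)
$a{\left(p,O \right)} = \frac{O}{6} + \frac{p}{6}$ ($a{\left(p,O \right)} = \frac{p + O}{6} = \frac{O + p}{6} = \frac{O}{6} + \frac{p}{6}$)
$a{\left(D{\left(Q{\left(6,-4 \right)} \right)},L{\left(-8,-4 \right)} \right)} - 9174 = \left(\frac{\sqrt{2} \sqrt{-8}}{6} + \frac{3 \cdot 5}{6}\right) - 9174 = \left(\frac{\sqrt{2} \cdot 2 i \sqrt{2}}{6} + \frac{1}{6} \cdot 15\right) - 9174 = \left(\frac{4 i}{6} + \frac{5}{2}\right) - 9174 = \left(\frac{2 i}{3} + \frac{5}{2}\right) - 9174 = \left(\frac{5}{2} + \frac{2 i}{3}\right) - 9174 = - \frac{18343}{2} + \frac{2 i}{3}$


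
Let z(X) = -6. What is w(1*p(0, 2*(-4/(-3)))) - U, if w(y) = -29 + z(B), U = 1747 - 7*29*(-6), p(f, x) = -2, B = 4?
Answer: -3000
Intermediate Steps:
U = 2965 (U = 1747 - 203*(-6) = 1747 - 1*(-1218) = 1747 + 1218 = 2965)
w(y) = -35 (w(y) = -29 - 6 = -35)
w(1*p(0, 2*(-4/(-3)))) - U = -35 - 1*2965 = -35 - 2965 = -3000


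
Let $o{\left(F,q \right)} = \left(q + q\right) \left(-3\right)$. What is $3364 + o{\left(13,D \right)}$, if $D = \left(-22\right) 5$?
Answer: $4024$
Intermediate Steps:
$D = -110$
$o{\left(F,q \right)} = - 6 q$ ($o{\left(F,q \right)} = 2 q \left(-3\right) = - 6 q$)
$3364 + o{\left(13,D \right)} = 3364 - -660 = 3364 + 660 = 4024$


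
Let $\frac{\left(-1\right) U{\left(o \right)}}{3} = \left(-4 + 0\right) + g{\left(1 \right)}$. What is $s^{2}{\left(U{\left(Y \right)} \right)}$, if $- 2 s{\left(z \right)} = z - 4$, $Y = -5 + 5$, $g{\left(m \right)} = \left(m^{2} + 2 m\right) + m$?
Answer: $4$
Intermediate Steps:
$g{\left(m \right)} = m^{2} + 3 m$
$Y = 0$
$U{\left(o \right)} = 0$ ($U{\left(o \right)} = - 3 \left(\left(-4 + 0\right) + 1 \left(3 + 1\right)\right) = - 3 \left(-4 + 1 \cdot 4\right) = - 3 \left(-4 + 4\right) = \left(-3\right) 0 = 0$)
$s{\left(z \right)} = 2 - \frac{z}{2}$ ($s{\left(z \right)} = - \frac{z - 4}{2} = - \frac{-4 + z}{2} = 2 - \frac{z}{2}$)
$s^{2}{\left(U{\left(Y \right)} \right)} = \left(2 - 0\right)^{2} = \left(2 + 0\right)^{2} = 2^{2} = 4$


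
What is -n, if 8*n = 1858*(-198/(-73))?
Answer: -91971/146 ≈ -629.94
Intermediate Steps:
n = 91971/146 (n = (1858*(-198/(-73)))/8 = (1858*(-198*(-1/73)))/8 = (1858*(198/73))/8 = (⅛)*(367884/73) = 91971/146 ≈ 629.94)
-n = -1*91971/146 = -91971/146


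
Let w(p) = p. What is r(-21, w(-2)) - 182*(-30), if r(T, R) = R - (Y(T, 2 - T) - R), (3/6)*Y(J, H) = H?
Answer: 5410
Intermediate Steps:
Y(J, H) = 2*H
r(T, R) = -4 + 2*R + 2*T (r(T, R) = R - (2*(2 - T) - R) = R - ((4 - 2*T) - R) = R - (4 - R - 2*T) = R + (-4 + R + 2*T) = -4 + 2*R + 2*T)
r(-21, w(-2)) - 182*(-30) = (-4 + 2*(-2) + 2*(-21)) - 182*(-30) = (-4 - 4 - 42) + 5460 = -50 + 5460 = 5410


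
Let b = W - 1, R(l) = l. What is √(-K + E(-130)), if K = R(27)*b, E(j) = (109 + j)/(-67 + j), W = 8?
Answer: 2*I*√1832691/197 ≈ 13.744*I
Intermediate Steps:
E(j) = (109 + j)/(-67 + j)
b = 7 (b = 8 - 1 = 7)
K = 189 (K = 27*7 = 189)
√(-K + E(-130)) = √(-1*189 + (109 - 130)/(-67 - 130)) = √(-189 - 21/(-197)) = √(-189 - 1/197*(-21)) = √(-189 + 21/197) = √(-37212/197) = 2*I*√1832691/197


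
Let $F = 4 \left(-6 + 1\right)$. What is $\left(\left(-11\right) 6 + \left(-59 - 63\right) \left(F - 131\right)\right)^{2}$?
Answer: $336942736$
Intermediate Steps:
$F = -20$ ($F = 4 \left(-5\right) = -20$)
$\left(\left(-11\right) 6 + \left(-59 - 63\right) \left(F - 131\right)\right)^{2} = \left(\left(-11\right) 6 + \left(-59 - 63\right) \left(-20 - 131\right)\right)^{2} = \left(-66 - -18422\right)^{2} = \left(-66 + 18422\right)^{2} = 18356^{2} = 336942736$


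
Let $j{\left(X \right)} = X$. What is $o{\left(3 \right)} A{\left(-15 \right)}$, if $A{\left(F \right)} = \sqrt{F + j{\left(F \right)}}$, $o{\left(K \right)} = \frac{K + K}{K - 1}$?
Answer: $3 i \sqrt{30} \approx 16.432 i$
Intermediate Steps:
$o{\left(K \right)} = \frac{2 K}{-1 + K}$
$A{\left(F \right)} = \sqrt{2} \sqrt{F}$ ($A{\left(F \right)} = \sqrt{F + F} = \sqrt{2 F} = \sqrt{2} \sqrt{F}$)
$o{\left(3 \right)} A{\left(-15 \right)} = 2 \cdot 3 \frac{1}{-1 + 3} \sqrt{2} \sqrt{-15} = 2 \cdot 3 \cdot \frac{1}{2} \sqrt{2} i \sqrt{15} = 2 \cdot 3 \cdot \frac{1}{2} i \sqrt{30} = 3 i \sqrt{30}$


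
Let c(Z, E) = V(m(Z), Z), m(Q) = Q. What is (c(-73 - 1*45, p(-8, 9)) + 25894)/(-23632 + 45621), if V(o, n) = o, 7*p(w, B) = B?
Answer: 25776/21989 ≈ 1.1722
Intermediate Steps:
p(w, B) = B/7
c(Z, E) = Z
(c(-73 - 1*45, p(-8, 9)) + 25894)/(-23632 + 45621) = ((-73 - 1*45) + 25894)/(-23632 + 45621) = ((-73 - 45) + 25894)/21989 = (-118 + 25894)*(1/21989) = 25776*(1/21989) = 25776/21989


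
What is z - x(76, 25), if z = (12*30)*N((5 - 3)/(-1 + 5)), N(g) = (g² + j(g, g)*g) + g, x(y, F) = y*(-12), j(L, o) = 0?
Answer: 1182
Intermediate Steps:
x(y, F) = -12*y
N(g) = g + g² (N(g) = (g² + 0*g) + g = (g² + 0) + g = g² + g = g + g²)
z = 270 (z = (12*30)*(((5 - 3)/(-1 + 5))*(1 + (5 - 3)/(-1 + 5))) = 360*((2/4)*(1 + 2/4)) = 360*((2*(¼))*(1 + 2*(¼))) = 360*((1 + ½)/2) = 360*((½)*(3/2)) = 360*(¾) = 270)
z - x(76, 25) = 270 - (-12)*76 = 270 - 1*(-912) = 270 + 912 = 1182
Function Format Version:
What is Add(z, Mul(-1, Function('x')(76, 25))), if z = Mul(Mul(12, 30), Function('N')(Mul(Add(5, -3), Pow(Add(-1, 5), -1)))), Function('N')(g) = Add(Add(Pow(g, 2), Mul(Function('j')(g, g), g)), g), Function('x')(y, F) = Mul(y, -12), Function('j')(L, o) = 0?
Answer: 1182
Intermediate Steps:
Function('x')(y, F) = Mul(-12, y)
Function('N')(g) = Add(g, Pow(g, 2)) (Function('N')(g) = Add(Add(Pow(g, 2), Mul(0, g)), g) = Add(Add(Pow(g, 2), 0), g) = Add(Pow(g, 2), g) = Add(g, Pow(g, 2)))
z = 270 (z = Mul(Mul(12, 30), Mul(Mul(Add(5, -3), Pow(Add(-1, 5), -1)), Add(1, Mul(Add(5, -3), Pow(Add(-1, 5), -1))))) = Mul(360, Mul(Mul(2, Pow(4, -1)), Add(1, Mul(2, Pow(4, -1))))) = Mul(360, Mul(Mul(2, Rational(1, 4)), Add(1, Mul(2, Rational(1, 4))))) = Mul(360, Mul(Rational(1, 2), Add(1, Rational(1, 2)))) = Mul(360, Mul(Rational(1, 2), Rational(3, 2))) = Mul(360, Rational(3, 4)) = 270)
Add(z, Mul(-1, Function('x')(76, 25))) = Add(270, Mul(-1, Mul(-12, 76))) = Add(270, Mul(-1, -912)) = Add(270, 912) = 1182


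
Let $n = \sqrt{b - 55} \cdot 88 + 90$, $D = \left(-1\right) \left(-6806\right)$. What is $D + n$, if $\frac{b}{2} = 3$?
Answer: $6896 + 616 i \approx 6896.0 + 616.0 i$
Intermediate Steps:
$b = 6$ ($b = 2 \cdot 3 = 6$)
$D = 6806$
$n = 90 + 616 i$ ($n = \sqrt{6 - 55} \cdot 88 + 90 = \sqrt{-49} \cdot 88 + 90 = 7 i 88 + 90 = 616 i + 90 = 90 + 616 i \approx 90.0 + 616.0 i$)
$D + n = 6806 + \left(90 + 616 i\right) = 6896 + 616 i$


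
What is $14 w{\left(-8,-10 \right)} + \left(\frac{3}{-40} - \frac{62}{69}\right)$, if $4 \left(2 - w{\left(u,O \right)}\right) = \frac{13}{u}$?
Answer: $\frac{180581}{5520} \approx 32.714$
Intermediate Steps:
$w{\left(u,O \right)} = 2 - \frac{13}{4 u}$ ($w{\left(u,O \right)} = 2 - \frac{13 \frac{1}{u}}{4} = 2 - \frac{13}{4 u}$)
$14 w{\left(-8,-10 \right)} + \left(\frac{3}{-40} - \frac{62}{69}\right) = 14 \left(2 - \frac{13}{4 \left(-8\right)}\right) + \left(\frac{3}{-40} - \frac{62}{69}\right) = 14 \left(2 - - \frac{13}{32}\right) + \left(3 \left(- \frac{1}{40}\right) - \frac{62}{69}\right) = 14 \left(2 + \frac{13}{32}\right) - \frac{2687}{2760} = 14 \cdot \frac{77}{32} - \frac{2687}{2760} = \frac{539}{16} - \frac{2687}{2760} = \frac{180581}{5520}$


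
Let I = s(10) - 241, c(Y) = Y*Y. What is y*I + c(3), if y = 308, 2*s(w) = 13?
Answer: -72217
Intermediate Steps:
c(Y) = Y²
s(w) = 13/2 (s(w) = (½)*13 = 13/2)
I = -469/2 (I = 13/2 - 241 = -469/2 ≈ -234.50)
y*I + c(3) = 308*(-469/2) + 3² = -72226 + 9 = -72217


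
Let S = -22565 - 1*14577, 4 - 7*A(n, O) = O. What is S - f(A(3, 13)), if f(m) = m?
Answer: -259985/7 ≈ -37141.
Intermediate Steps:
A(n, O) = 4/7 - O/7
S = -37142 (S = -22565 - 14577 = -37142)
S - f(A(3, 13)) = -37142 - (4/7 - ⅐*13) = -37142 - (4/7 - 13/7) = -37142 - 1*(-9/7) = -37142 + 9/7 = -259985/7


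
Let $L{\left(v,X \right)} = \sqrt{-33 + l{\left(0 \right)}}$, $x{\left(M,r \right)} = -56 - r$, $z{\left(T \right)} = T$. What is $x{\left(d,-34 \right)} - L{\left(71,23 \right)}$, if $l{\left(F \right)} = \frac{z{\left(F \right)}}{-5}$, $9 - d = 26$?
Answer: $-22 - i \sqrt{33} \approx -22.0 - 5.7446 i$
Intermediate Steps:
$d = -17$ ($d = 9 - 26 = -17$)
$l{\left(F \right)} = - \frac{F}{5}$ ($l{\left(F \right)} = \frac{F}{-5} = F \left(- \frac{1}{5}\right) = - \frac{F}{5}$)
$L{\left(v,X \right)} = i \sqrt{33}$ ($L{\left(v,X \right)} = \sqrt{-33 - 0} = \sqrt{-33 + 0} = \sqrt{-33} = i \sqrt{33}$)
$x{\left(d,-34 \right)} - L{\left(71,23 \right)} = \left(-56 - -34\right) - i \sqrt{33} = \left(-56 + 34\right) - i \sqrt{33} = -22 - i \sqrt{33}$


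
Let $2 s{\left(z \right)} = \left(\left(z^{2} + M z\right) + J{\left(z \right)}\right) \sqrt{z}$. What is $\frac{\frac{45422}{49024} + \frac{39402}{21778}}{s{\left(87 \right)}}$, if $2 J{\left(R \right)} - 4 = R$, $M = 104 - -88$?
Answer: $\frac{730210991 \sqrt{87}}{282353246896848} \approx 2.4122 \cdot 10^{-5}$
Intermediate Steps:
$M = 192$ ($M = 104 + 88 = 192$)
$J{\left(R \right)} = 2 + \frac{R}{2}$
$s{\left(z \right)} = \frac{\sqrt{z} \left(2 + z^{2} + \frac{385 z}{2}\right)}{2}$ ($s{\left(z \right)} = \frac{\left(\left(z^{2} + 192 z\right) + \left(2 + \frac{z}{2}\right)\right) \sqrt{z}}{2} = \frac{\left(2 + z^{2} + \frac{385 z}{2}\right) \sqrt{z}}{2} = \frac{\sqrt{z} \left(2 + z^{2} + \frac{385 z}{2}\right)}{2}$)
$\frac{\frac{45422}{49024} + \frac{39402}{21778}}{s{\left(87 \right)}} = \frac{\frac{45422}{49024} + \frac{39402}{21778}}{\frac{1}{4} \sqrt{87} \left(4 + 2 \cdot 87^{2} + 385 \cdot 87\right)} = \frac{45422 \cdot \frac{1}{49024} + 39402 \cdot \frac{1}{21778}}{\frac{1}{4} \sqrt{87} \left(4 + 2 \cdot 7569 + 33495\right)} = \frac{\frac{22711}{24512} + \frac{19701}{10889}}{\frac{1}{4} \sqrt{87} \left(4 + 15138 + 33495\right)} = \frac{730210991}{266911168 \cdot \frac{1}{4} \sqrt{87} \cdot 48637} = \frac{730210991}{266911168 \frac{48637 \sqrt{87}}{4}} = \frac{730210991 \frac{4 \sqrt{87}}{4231419}}{266911168} = \frac{730210991 \sqrt{87}}{282353246896848}$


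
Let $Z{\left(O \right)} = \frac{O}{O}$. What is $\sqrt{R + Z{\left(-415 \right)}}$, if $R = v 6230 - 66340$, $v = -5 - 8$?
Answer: $i \sqrt{147329} \approx 383.83 i$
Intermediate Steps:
$Z{\left(O \right)} = 1$
$v = -13$ ($v = -5 - 8 = -13$)
$R = -147330$ ($R = \left(-13\right) 6230 - 66340 = -80990 - 66340 = -147330$)
$\sqrt{R + Z{\left(-415 \right)}} = \sqrt{-147330 + 1} = \sqrt{-147329} = i \sqrt{147329}$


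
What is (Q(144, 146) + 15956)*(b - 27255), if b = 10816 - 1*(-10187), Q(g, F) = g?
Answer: -100657200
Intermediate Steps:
b = 21003 (b = 10816 + 10187 = 21003)
(Q(144, 146) + 15956)*(b - 27255) = (144 + 15956)*(21003 - 27255) = 16100*(-6252) = -100657200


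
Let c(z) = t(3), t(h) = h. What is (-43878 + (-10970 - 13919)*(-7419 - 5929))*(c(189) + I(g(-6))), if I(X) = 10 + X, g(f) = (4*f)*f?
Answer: 52151395558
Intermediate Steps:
g(f) = 4*f**2
c(z) = 3
(-43878 + (-10970 - 13919)*(-7419 - 5929))*(c(189) + I(g(-6))) = (-43878 + (-10970 - 13919)*(-7419 - 5929))*(3 + (10 + 4*(-6)**2)) = (-43878 - 24889*(-13348))*(3 + (10 + 4*36)) = (-43878 + 332218372)*(3 + (10 + 144)) = 332174494*(3 + 154) = 332174494*157 = 52151395558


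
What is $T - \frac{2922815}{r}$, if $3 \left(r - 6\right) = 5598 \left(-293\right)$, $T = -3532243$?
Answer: $- \frac{1931187357061}{546732} \approx -3.5322 \cdot 10^{6}$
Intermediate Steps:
$r = -546732$ ($r = 6 + \frac{5598 \left(-293\right)}{3} = 6 + \frac{1}{3} \left(-1640214\right) = 6 - 546738 = -546732$)
$T - \frac{2922815}{r} = -3532243 - \frac{2922815}{-546732} = -3532243 - 2922815 \left(- \frac{1}{546732}\right) = -3532243 - - \frac{2922815}{546732} = -3532243 + \frac{2922815}{546732} = - \frac{1931187357061}{546732}$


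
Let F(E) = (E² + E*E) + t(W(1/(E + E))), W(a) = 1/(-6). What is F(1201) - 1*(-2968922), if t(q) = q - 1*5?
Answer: 35122313/6 ≈ 5.8537e+6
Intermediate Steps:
W(a) = -⅙
t(q) = -5 + q (t(q) = q - 5 = -5 + q)
F(E) = -31/6 + 2*E² (F(E) = (E² + E*E) + (-5 - ⅙) = (E² + E²) - 31/6 = 2*E² - 31/6 = -31/6 + 2*E²)
F(1201) - 1*(-2968922) = (-31/6 + 2*1201²) - 1*(-2968922) = (-31/6 + 2*1442401) + 2968922 = (-31/6 + 2884802) + 2968922 = 17308781/6 + 2968922 = 35122313/6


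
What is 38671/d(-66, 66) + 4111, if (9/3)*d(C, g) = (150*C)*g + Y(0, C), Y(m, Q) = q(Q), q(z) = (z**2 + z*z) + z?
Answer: 883489227/214918 ≈ 4110.8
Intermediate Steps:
q(z) = z + 2*z**2 (q(z) = (z**2 + z**2) + z = 2*z**2 + z = z + 2*z**2)
Y(m, Q) = Q*(1 + 2*Q)
d(C, g) = 50*C*g + C*(1 + 2*C)/3 (d(C, g) = ((150*C)*g + C*(1 + 2*C))/3 = (150*C*g + C*(1 + 2*C))/3 = (C*(1 + 2*C) + 150*C*g)/3 = 50*C*g + C*(1 + 2*C)/3)
38671/d(-66, 66) + 4111 = 38671/(((1/3)*(-66)*(1 + 2*(-66) + 150*66))) + 4111 = 38671/(((1/3)*(-66)*(1 - 132 + 9900))) + 4111 = 38671/(((1/3)*(-66)*9769)) + 4111 = 38671/(-214918) + 4111 = 38671*(-1/214918) + 4111 = -38671/214918 + 4111 = 883489227/214918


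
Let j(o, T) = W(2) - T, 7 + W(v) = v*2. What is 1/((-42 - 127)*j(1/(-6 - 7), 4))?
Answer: 1/1183 ≈ 0.00084531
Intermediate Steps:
W(v) = -7 + 2*v (W(v) = -7 + v*2 = -7 + 2*v)
j(o, T) = -3 - T (j(o, T) = (-7 + 2*2) - T = (-7 + 4) - T = -3 - T)
1/((-42 - 127)*j(1/(-6 - 7), 4)) = 1/((-42 - 127)*(-3 - 1*4)) = 1/(-169*(-3 - 4)) = 1/(-169*(-7)) = 1/1183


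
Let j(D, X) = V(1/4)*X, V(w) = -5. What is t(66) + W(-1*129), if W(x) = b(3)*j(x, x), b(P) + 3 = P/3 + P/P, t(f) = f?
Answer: -579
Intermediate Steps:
b(P) = -2 + P/3 (b(P) = -3 + (P/3 + P/P) = -3 + (P*(⅓) + 1) = -3 + (P/3 + 1) = -3 + (1 + P/3) = -2 + P/3)
j(D, X) = -5*X
W(x) = 5*x (W(x) = (-2 + (⅓)*3)*(-5*x) = (-2 + 1)*(-5*x) = -(-5)*x = 5*x)
t(66) + W(-1*129) = 66 + 5*(-1*129) = 66 + 5*(-129) = 66 - 645 = -579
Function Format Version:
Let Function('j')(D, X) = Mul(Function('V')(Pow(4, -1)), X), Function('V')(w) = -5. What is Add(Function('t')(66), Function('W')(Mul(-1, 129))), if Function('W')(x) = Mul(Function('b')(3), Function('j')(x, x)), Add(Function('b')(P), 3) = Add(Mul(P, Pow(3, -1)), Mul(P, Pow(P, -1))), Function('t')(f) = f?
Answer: -579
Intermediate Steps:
Function('b')(P) = Add(-2, Mul(Rational(1, 3), P)) (Function('b')(P) = Add(-3, Add(Mul(P, Pow(3, -1)), Mul(P, Pow(P, -1)))) = Add(-3, Add(Mul(P, Rational(1, 3)), 1)) = Add(-3, Add(Mul(Rational(1, 3), P), 1)) = Add(-3, Add(1, Mul(Rational(1, 3), P))) = Add(-2, Mul(Rational(1, 3), P)))
Function('j')(D, X) = Mul(-5, X)
Function('W')(x) = Mul(5, x) (Function('W')(x) = Mul(Add(-2, Mul(Rational(1, 3), 3)), Mul(-5, x)) = Mul(Add(-2, 1), Mul(-5, x)) = Mul(-1, Mul(-5, x)) = Mul(5, x))
Add(Function('t')(66), Function('W')(Mul(-1, 129))) = Add(66, Mul(5, Mul(-1, 129))) = Add(66, Mul(5, -129)) = Add(66, -645) = -579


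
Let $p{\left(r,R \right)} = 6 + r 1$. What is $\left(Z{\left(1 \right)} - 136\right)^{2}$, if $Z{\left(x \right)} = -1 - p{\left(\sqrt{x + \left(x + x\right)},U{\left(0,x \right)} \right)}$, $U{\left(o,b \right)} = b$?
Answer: $\left(143 + \sqrt{3}\right)^{2} \approx 20947.0$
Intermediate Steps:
$p{\left(r,R \right)} = 6 + r$
$Z{\left(x \right)} = -7 - \sqrt{3} \sqrt{x}$ ($Z{\left(x \right)} = -1 - \left(6 + \sqrt{x + \left(x + x\right)}\right) = -1 - \left(6 + \sqrt{x + 2 x}\right) = -1 - \left(6 + \sqrt{3 x}\right) = -1 - \left(6 + \sqrt{3} \sqrt{x}\right) = -7 - \sqrt{3} \sqrt{x}$)
$\left(Z{\left(1 \right)} - 136\right)^{2} = \left(\left(-7 - \sqrt{3} \sqrt{1}\right) - 136\right)^{2} = \left(\left(-7 - \sqrt{3} \cdot 1\right) - 136\right)^{2} = \left(\left(-7 - \sqrt{3}\right) - 136\right)^{2} = \left(-143 - \sqrt{3}\right)^{2}$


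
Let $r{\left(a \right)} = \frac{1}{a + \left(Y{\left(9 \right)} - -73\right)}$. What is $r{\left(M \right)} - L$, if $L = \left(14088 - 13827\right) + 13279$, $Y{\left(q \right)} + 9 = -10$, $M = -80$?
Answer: $- \frac{352041}{26} \approx -13540.0$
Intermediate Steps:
$Y{\left(q \right)} = -19$ ($Y{\left(q \right)} = -9 - 10 = -19$)
$L = 13540$ ($L = 261 + 13279 = 13540$)
$r{\left(a \right)} = \frac{1}{54 + a}$ ($r{\left(a \right)} = \frac{1}{a - -54} = \frac{1}{a + \left(-19 + 73\right)} = \frac{1}{a + 54} = \frac{1}{54 + a}$)
$r{\left(M \right)} - L = \frac{1}{54 - 80} - 13540 = \frac{1}{-26} - 13540 = - \frac{1}{26} - 13540 = - \frac{352041}{26}$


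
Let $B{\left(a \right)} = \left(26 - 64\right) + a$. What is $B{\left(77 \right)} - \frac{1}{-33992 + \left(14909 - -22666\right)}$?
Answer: $\frac{139736}{3583} \approx 39.0$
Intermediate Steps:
$B{\left(a \right)} = -38 + a$
$B{\left(77 \right)} - \frac{1}{-33992 + \left(14909 - -22666\right)} = \left(-38 + 77\right) - \frac{1}{-33992 + \left(14909 - -22666\right)} = 39 - \frac{1}{-33992 + \left(14909 + 22666\right)} = 39 - \frac{1}{-33992 + 37575} = 39 - \frac{1}{3583} = \frac{139736}{3583}$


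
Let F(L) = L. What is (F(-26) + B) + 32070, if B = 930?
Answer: 32974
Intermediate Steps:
(F(-26) + B) + 32070 = (-26 + 930) + 32070 = 904 + 32070 = 32974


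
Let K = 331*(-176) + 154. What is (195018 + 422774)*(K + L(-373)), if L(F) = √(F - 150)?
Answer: -35894950784 + 617792*I*√523 ≈ -3.5895e+10 + 1.4128e+7*I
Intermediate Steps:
K = -58102 (K = -58256 + 154 = -58102)
L(F) = √(-150 + F)
(195018 + 422774)*(K + L(-373)) = (195018 + 422774)*(-58102 + √(-150 - 373)) = 617792*(-58102 + √(-523)) = 617792*(-58102 + I*√523) = -35894950784 + 617792*I*√523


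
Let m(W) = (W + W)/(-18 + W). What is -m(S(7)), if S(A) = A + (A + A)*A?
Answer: -70/29 ≈ -2.4138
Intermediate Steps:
S(A) = A + 2*A**2 (S(A) = A + (2*A)*A = A + 2*A**2)
m(W) = 2*W/(-18 + W) (m(W) = (2*W)/(-18 + W) = 2*W/(-18 + W))
-m(S(7)) = -2*7*(1 + 2*7)/(-18 + 7*(1 + 2*7)) = -2*7*(1 + 14)/(-18 + 7*(1 + 14)) = -2*7*15/(-18 + 7*15) = -2*105/(-18 + 105) = -2*105/87 = -1*70/29 = -70/29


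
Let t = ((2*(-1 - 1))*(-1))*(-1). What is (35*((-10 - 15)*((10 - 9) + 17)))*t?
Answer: 63000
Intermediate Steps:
t = -4 (t = ((2*(-2))*(-1))*(-1) = -4*(-1)*(-1) = 4*(-1) = -4)
(35*((-10 - 15)*((10 - 9) + 17)))*t = (35*((-10 - 15)*((10 - 9) + 17)))*(-4) = (35*(-25*(1 + 17)))*(-4) = (35*(-25*18))*(-4) = (35*(-450))*(-4) = -15750*(-4) = 63000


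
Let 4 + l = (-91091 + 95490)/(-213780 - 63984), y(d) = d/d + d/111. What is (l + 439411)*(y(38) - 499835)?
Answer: -1692900362038184816/7707951 ≈ -2.1963e+11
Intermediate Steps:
y(d) = 1 + d/111 (y(d) = 1 + d*(1/111) = 1 + d/111)
l = -1115455/277764 (l = -4 + (-91091 + 95490)/(-213780 - 63984) = -4 + 4399/(-277764) = -4 + 4399*(-1/277764) = -4 - 4399/277764 = -1115455/277764 ≈ -4.0158)
(l + 439411)*(y(38) - 499835) = (-1115455/277764 + 439411)*((1 + (1/111)*38) - 499835) = 122051441549*((1 + 38/111) - 499835)/277764 = 122051441549*(149/111 - 499835)/277764 = (122051441549/277764)*(-55481536/111) = -1692900362038184816/7707951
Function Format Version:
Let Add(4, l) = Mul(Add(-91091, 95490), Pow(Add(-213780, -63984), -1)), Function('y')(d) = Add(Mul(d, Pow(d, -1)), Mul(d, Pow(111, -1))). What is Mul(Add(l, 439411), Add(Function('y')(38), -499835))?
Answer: Rational(-1692900362038184816, 7707951) ≈ -2.1963e+11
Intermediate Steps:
Function('y')(d) = Add(1, Mul(Rational(1, 111), d)) (Function('y')(d) = Add(1, Mul(d, Rational(1, 111))) = Add(1, Mul(Rational(1, 111), d)))
l = Rational(-1115455, 277764) (l = Add(-4, Mul(Add(-91091, 95490), Pow(Add(-213780, -63984), -1))) = Add(-4, Mul(4399, Pow(-277764, -1))) = Add(-4, Mul(4399, Rational(-1, 277764))) = Add(-4, Rational(-4399, 277764)) = Rational(-1115455, 277764) ≈ -4.0158)
Mul(Add(l, 439411), Add(Function('y')(38), -499835)) = Mul(Add(Rational(-1115455, 277764), 439411), Add(Add(1, Mul(Rational(1, 111), 38)), -499835)) = Mul(Rational(122051441549, 277764), Add(Add(1, Rational(38, 111)), -499835)) = Mul(Rational(122051441549, 277764), Add(Rational(149, 111), -499835)) = Mul(Rational(122051441549, 277764), Rational(-55481536, 111)) = Rational(-1692900362038184816, 7707951)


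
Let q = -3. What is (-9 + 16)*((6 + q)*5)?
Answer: 105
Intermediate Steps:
(-9 + 16)*((6 + q)*5) = (-9 + 16)*((6 - 3)*5) = 7*(3*5) = 7*15 = 105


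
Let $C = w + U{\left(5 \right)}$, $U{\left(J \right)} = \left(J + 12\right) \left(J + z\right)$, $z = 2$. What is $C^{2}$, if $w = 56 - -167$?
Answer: $116964$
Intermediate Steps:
$U{\left(J \right)} = \left(2 + J\right) \left(12 + J\right)$ ($U{\left(J \right)} = \left(J + 12\right) \left(J + 2\right) = \left(12 + J\right) \left(2 + J\right) = \left(2 + J\right) \left(12 + J\right)$)
$w = 223$ ($w = 56 + 167 = 223$)
$C = 342$ ($C = 223 + \left(24 + 5^{2} + 14 \cdot 5\right) = 223 + \left(24 + 25 + 70\right) = 223 + 119 = 342$)
$C^{2} = 342^{2} = 116964$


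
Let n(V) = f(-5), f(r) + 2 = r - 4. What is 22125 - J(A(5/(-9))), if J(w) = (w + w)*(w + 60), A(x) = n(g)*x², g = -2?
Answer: 147683875/6561 ≈ 22509.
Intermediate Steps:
f(r) = -6 + r (f(r) = -2 + (r - 4) = -2 + (-4 + r) = -6 + r)
n(V) = -11 (n(V) = -6 - 5 = -11)
A(x) = -11*x²
J(w) = 2*w*(60 + w) (J(w) = (2*w)*(60 + w) = 2*w*(60 + w))
22125 - J(A(5/(-9))) = 22125 - 2*(-11*(5/(-9))²)*(60 - 11*(5/(-9))²) = 22125 - 2*(-11*(5*(-⅑))²)*(60 - 11*(5*(-⅑))²) = 22125 - 2*(-11*(-5/9)²)*(60 - 11*(-5/9)²) = 22125 - 2*(-11*25/81)*(60 - 11*25/81) = 22125 - 2*(-275)*(60 - 275/81)/81 = 22125 - 2*(-275)*4585/(81*81) = 22125 - 1*(-2521750/6561) = 22125 + 2521750/6561 = 147683875/6561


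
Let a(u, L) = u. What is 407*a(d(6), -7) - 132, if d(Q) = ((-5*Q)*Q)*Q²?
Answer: -2637492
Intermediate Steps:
d(Q) = -5*Q⁴ (d(Q) = (-5*Q²)*Q² = -5*Q⁴)
407*a(d(6), -7) - 132 = 407*(-5*6⁴) - 132 = 407*(-5*1296) - 132 = 407*(-6480) - 132 = -2637360 - 132 = -2637492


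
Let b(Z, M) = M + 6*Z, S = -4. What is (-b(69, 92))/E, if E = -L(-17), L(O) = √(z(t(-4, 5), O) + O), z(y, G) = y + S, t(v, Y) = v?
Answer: -506*I/5 ≈ -101.2*I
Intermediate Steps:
z(y, G) = -4 + y (z(y, G) = y - 4 = -4 + y)
L(O) = √(-8 + O) (L(O) = √((-4 - 4) + O) = √(-8 + O))
E = -5*I (E = -√(-8 - 17) = -√(-25) = -5*I ≈ -5.0*I)
(-b(69, 92))/E = (-(92 + 6*69))/((-5*I)) = (-(92 + 414))*(I/5) = (-1*506)*(I/5) = -506*I/5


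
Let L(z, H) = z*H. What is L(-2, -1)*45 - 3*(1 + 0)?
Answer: 87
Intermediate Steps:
L(z, H) = H*z
L(-2, -1)*45 - 3*(1 + 0) = -1*(-2)*45 - 3*(1 + 0) = 2*45 - 3*1 = 90 - 3 = 87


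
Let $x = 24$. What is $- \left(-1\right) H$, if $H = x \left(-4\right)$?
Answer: $-96$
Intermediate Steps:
$H = -96$ ($H = 24 \left(-4\right) = -96$)
$- \left(-1\right) H = - \left(-1\right) \left(-96\right) = \left(-1\right) 96 = -96$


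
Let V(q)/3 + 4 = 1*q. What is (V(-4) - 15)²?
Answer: 1521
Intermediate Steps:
V(q) = -12 + 3*q (V(q) = -12 + 3*(1*q) = -12 + 3*q)
(V(-4) - 15)² = ((-12 + 3*(-4)) - 15)² = ((-12 - 12) - 15)² = (-24 - 15)² = (-39)² = 1521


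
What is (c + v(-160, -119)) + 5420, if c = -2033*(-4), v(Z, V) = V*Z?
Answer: 32592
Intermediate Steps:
c = 8132
(c + v(-160, -119)) + 5420 = (8132 - 119*(-160)) + 5420 = (8132 + 19040) + 5420 = 27172 + 5420 = 32592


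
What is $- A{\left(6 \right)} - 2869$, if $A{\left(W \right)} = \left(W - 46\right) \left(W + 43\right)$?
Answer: $-909$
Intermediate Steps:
$A{\left(W \right)} = \left(-46 + W\right) \left(43 + W\right)$
$- A{\left(6 \right)} - 2869 = - (-1978 + 6^{2} - 18) - 2869 = - (-1978 + 36 - 18) - 2869 = \left(-1\right) \left(-1960\right) - 2869 = 1960 - 2869 = -909$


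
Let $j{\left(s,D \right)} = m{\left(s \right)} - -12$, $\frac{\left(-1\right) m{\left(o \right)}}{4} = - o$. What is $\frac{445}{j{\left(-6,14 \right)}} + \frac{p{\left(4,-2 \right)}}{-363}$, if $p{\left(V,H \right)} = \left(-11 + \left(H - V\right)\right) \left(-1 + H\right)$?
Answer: $- \frac{54049}{1452} \approx -37.224$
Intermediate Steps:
$m{\left(o \right)} = 4 o$ ($m{\left(o \right)} = - 4 \left(- o\right) = 4 o$)
$p{\left(V,H \right)} = \left(-1 + H\right) \left(-11 + H - V\right)$ ($p{\left(V,H \right)} = \left(-11 + H - V\right) \left(-1 + H\right) = \left(-1 + H\right) \left(-11 + H - V\right)$)
$j{\left(s,D \right)} = 12 + 4 s$ ($j{\left(s,D \right)} = 4 s - -12 = 4 s + 12 = 12 + 4 s$)
$\frac{445}{j{\left(-6,14 \right)}} + \frac{p{\left(4,-2 \right)}}{-363} = \frac{445}{12 + 4 \left(-6\right)} + \frac{11 + 4 + \left(-2\right)^{2} - -24 - \left(-2\right) 4}{-363} = \frac{445}{12 - 24} + \left(11 + 4 + 4 + 24 + 8\right) \left(- \frac{1}{363}\right) = \frac{445}{-12} + 51 \left(- \frac{1}{363}\right) = 445 \left(- \frac{1}{12}\right) - \frac{17}{121} = - \frac{445}{12} - \frac{17}{121} = - \frac{54049}{1452}$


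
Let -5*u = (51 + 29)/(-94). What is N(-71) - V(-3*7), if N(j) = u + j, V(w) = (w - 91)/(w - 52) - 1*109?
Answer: 125698/3431 ≈ 36.636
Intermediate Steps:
u = 8/47 (u = -(51 + 29)/(5*(-94)) = -16*(-1)/94 = -1/5*(-40/47) = 8/47 ≈ 0.17021)
V(w) = -109 + (-91 + w)/(-52 + w) (V(w) = (-91 + w)/(-52 + w) - 109 = -109 + (-91 + w)/(-52 + w))
N(j) = 8/47 + j
N(-71) - V(-3*7) = (8/47 - 71) - 3*(1859 - (-108)*7)/(-52 - 3*7) = -3329/47 - 3*(1859 - 36*(-21))/(-52 - 21) = -3329/47 - 3*(1859 + 756)/(-73) = -3329/47 - 3*(-1)*2615/73 = -3329/47 - 1*(-7845/73) = -3329/47 + 7845/73 = 125698/3431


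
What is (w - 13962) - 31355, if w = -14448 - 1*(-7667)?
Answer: -52098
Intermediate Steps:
w = -6781 (w = -14448 + 7667 = -6781)
(w - 13962) - 31355 = (-6781 - 13962) - 31355 = -20743 - 31355 = -52098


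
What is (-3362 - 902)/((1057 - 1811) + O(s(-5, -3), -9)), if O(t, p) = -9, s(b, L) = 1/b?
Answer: 4264/763 ≈ 5.5885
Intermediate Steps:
(-3362 - 902)/((1057 - 1811) + O(s(-5, -3), -9)) = (-3362 - 902)/((1057 - 1811) - 9) = -4264/(-754 - 9) = -4264/(-763) = -4264*(-1/763) = 4264/763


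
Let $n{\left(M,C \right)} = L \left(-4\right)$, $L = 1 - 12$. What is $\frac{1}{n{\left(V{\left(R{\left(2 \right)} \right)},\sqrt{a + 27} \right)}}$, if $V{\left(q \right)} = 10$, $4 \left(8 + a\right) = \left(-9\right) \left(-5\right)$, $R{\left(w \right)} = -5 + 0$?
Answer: $\frac{1}{44} \approx 0.022727$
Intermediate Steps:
$R{\left(w \right)} = -5$
$a = \frac{13}{4}$ ($a = -8 + \frac{\left(-9\right) \left(-5\right)}{4} = -8 + \frac{1}{4} \cdot 45 = -8 + \frac{45}{4} = \frac{13}{4} \approx 3.25$)
$L = -11$
$n{\left(M,C \right)} = 44$ ($n{\left(M,C \right)} = \left(-11\right) \left(-4\right) = 44$)
$\frac{1}{n{\left(V{\left(R{\left(2 \right)} \right)},\sqrt{a + 27} \right)}} = \frac{1}{44}$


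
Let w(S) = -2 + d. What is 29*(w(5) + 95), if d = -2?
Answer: 2639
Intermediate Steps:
w(S) = -4 (w(S) = -2 - 2 = -4)
29*(w(5) + 95) = 29*(-4 + 95) = 29*91 = 2639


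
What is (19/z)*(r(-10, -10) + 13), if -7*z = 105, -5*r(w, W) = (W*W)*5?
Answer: 551/5 ≈ 110.20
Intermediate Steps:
r(w, W) = -W² (r(w, W) = -W*W*5/5 = -W²*5/5 = -W²)
z = -15 (z = -⅐*105 = -15)
(19/z)*(r(-10, -10) + 13) = (19/(-15))*(-1*(-10)² + 13) = (19*(-1/15))*(-1*100 + 13) = -19*(-100 + 13)/15 = -19/15*(-87) = 551/5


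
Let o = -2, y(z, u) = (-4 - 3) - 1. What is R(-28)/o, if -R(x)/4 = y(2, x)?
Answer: -16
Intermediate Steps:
y(z, u) = -8 (y(z, u) = -7 - 1 = -8)
R(x) = 32 (R(x) = -4*(-8) = 32)
R(-28)/o = 32/(-2) = 32*(-1/2) = -16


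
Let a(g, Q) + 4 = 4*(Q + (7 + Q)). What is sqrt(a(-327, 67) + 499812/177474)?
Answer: sqrt(492417644818)/29579 ≈ 23.724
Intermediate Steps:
a(g, Q) = 24 + 8*Q (a(g, Q) = -4 + 4*(Q + (7 + Q)) = -4 + 4*(7 + 2*Q) = -4 + (28 + 8*Q) = 24 + 8*Q)
sqrt(a(-327, 67) + 499812/177474) = sqrt((24 + 8*67) + 499812/177474) = sqrt((24 + 536) + 499812*(1/177474)) = sqrt(560 + 83302/29579) = sqrt(16647542/29579) = sqrt(492417644818)/29579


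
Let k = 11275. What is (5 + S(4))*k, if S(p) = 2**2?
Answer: 101475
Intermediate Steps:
S(p) = 4
(5 + S(4))*k = (5 + 4)*11275 = 9*11275 = 101475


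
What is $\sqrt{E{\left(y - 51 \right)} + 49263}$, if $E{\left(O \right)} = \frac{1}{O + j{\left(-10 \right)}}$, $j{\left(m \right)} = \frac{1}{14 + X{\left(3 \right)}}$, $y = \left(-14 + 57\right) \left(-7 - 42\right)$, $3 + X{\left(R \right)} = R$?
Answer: $\frac{\sqrt{44962562395069}}{30211} \approx 221.95$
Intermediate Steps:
$X{\left(R \right)} = -3 + R$
$y = -2107$ ($y = 43 \left(-49\right) = -2107$)
$j{\left(m \right)} = \frac{1}{14}$ ($j{\left(m \right)} = \frac{1}{14 + \left(-3 + 3\right)} = \frac{1}{14 + 0} = \frac{1}{14}$)
$E{\left(O \right)} = \frac{1}{\frac{1}{14} + O}$ ($E{\left(O \right)} = \frac{1}{O + \frac{1}{14}} = \frac{1}{\frac{1}{14} + O}$)
$\sqrt{E{\left(y - 51 \right)} + 49263} = \sqrt{\frac{14}{1 + 14 \left(-2107 - 51\right)} + 49263} = \sqrt{\frac{14}{1 + 14 \left(-2158\right)} + 49263} = \sqrt{\frac{14}{1 - 30212} + 49263} = \sqrt{\frac{14}{-30211} + 49263} = \sqrt{14 \left(- \frac{1}{30211}\right) + 49263} = \sqrt{- \frac{14}{30211} + 49263} = \sqrt{\frac{1488284479}{30211}} = \frac{\sqrt{44962562395069}}{30211}$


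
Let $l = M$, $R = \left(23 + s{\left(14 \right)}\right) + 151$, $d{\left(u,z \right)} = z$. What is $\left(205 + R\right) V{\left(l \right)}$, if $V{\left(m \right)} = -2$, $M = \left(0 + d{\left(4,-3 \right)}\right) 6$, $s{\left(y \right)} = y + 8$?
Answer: $-802$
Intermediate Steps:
$s{\left(y \right)} = 8 + y$
$M = -18$ ($M = \left(0 - 3\right) 6 = \left(-3\right) 6 = -18$)
$R = 196$ ($R = \left(23 + \left(8 + 14\right)\right) + 151 = \left(23 + 22\right) + 151 = 45 + 151 = 196$)
$l = -18$
$\left(205 + R\right) V{\left(l \right)} = \left(205 + 196\right) \left(-2\right) = 401 \left(-2\right) = -802$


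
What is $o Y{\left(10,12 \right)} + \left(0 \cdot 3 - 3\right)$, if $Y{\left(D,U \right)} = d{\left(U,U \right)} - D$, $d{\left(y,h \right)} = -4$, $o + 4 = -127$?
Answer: $1831$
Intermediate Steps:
$o = -131$ ($o = -4 - 127 = -131$)
$Y{\left(D,U \right)} = -4 - D$
$o Y{\left(10,12 \right)} + \left(0 \cdot 3 - 3\right) = - 131 \left(-4 - 10\right) + \left(0 \cdot 3 - 3\right) = - 131 \left(-4 - 10\right) + \left(0 - 3\right) = \left(-131\right) \left(-14\right) - 3 = 1834 - 3 = 1831$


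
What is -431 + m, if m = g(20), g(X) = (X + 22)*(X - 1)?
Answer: 367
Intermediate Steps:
g(X) = (-1 + X)*(22 + X) (g(X) = (22 + X)*(-1 + X) = (-1 + X)*(22 + X))
m = 798 (m = -22 + 20² + 21*20 = -22 + 400 + 420 = 798)
-431 + m = -431 + 798 = 367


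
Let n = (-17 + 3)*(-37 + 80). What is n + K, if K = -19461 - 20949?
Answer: -41012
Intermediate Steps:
K = -40410
n = -602 (n = -14*43 = -602)
n + K = -602 - 40410 = -41012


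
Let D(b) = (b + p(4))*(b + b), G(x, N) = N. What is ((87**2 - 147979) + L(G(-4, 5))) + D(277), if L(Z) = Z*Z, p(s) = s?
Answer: 15289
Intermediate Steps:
L(Z) = Z**2
D(b) = 2*b*(4 + b) (D(b) = (b + 4)*(b + b) = (4 + b)*(2*b) = 2*b*(4 + b))
((87**2 - 147979) + L(G(-4, 5))) + D(277) = ((87**2 - 147979) + 5**2) + 2*277*(4 + 277) = ((7569 - 147979) + 25) + 2*277*281 = (-140410 + 25) + 155674 = -140385 + 155674 = 15289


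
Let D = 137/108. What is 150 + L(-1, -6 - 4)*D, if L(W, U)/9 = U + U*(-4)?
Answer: 985/2 ≈ 492.50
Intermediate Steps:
D = 137/108 (D = 137*(1/108) = 137/108 ≈ 1.2685)
L(W, U) = -27*U (L(W, U) = 9*(U + U*(-4)) = 9*(U - 4*U) = 9*(-3*U) = -27*U)
150 + L(-1, -6 - 4)*D = 150 - 27*(-6 - 4)*(137/108) = 150 - 27*(-10)*(137/108) = 150 + 270*(137/108) = 150 + 685/2 = 985/2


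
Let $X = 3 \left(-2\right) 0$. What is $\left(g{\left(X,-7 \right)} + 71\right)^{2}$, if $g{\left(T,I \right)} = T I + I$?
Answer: $4096$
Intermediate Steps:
$X = 0$ ($X = \left(-6\right) 0 = 0$)
$g{\left(T,I \right)} = I + I T$ ($g{\left(T,I \right)} = I T + I = I + I T$)
$\left(g{\left(X,-7 \right)} + 71\right)^{2} = \left(- 7 \left(1 + 0\right) + 71\right)^{2} = \left(\left(-7\right) 1 + 71\right)^{2} = \left(-7 + 71\right)^{2} = 64^{2} = 4096$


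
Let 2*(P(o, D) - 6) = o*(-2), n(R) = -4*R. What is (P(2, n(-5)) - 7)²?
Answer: 9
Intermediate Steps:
P(o, D) = 6 - o (P(o, D) = 6 + (o*(-2))/2 = 6 + (-2*o)/2 = 6 - o)
(P(2, n(-5)) - 7)² = ((6 - 1*2) - 7)² = ((6 - 2) - 7)² = (4 - 7)² = (-3)² = 9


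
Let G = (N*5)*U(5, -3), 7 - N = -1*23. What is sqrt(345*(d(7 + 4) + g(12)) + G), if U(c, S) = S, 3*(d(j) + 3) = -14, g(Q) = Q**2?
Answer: 11*sqrt(385) ≈ 215.84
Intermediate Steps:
d(j) = -23/3 (d(j) = -3 + (1/3)*(-14) = -3 - 14/3 = -23/3)
N = 30 (N = 7 - (-1)*23 = 7 - 1*(-23) = 7 + 23 = 30)
G = -450 (G = (30*5)*(-3) = 150*(-3) = -450)
sqrt(345*(d(7 + 4) + g(12)) + G) = sqrt(345*(-23/3 + 12**2) - 450) = sqrt(345*(-23/3 + 144) - 450) = sqrt(345*(409/3) - 450) = sqrt(47035 - 450) = sqrt(46585) = 11*sqrt(385)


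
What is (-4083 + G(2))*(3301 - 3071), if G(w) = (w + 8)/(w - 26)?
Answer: -5635115/6 ≈ -9.3919e+5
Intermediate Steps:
G(w) = (8 + w)/(-26 + w)
(-4083 + G(2))*(3301 - 3071) = (-4083 + (8 + 2)/(-26 + 2))*(3301 - 3071) = (-4083 + 10/(-24))*230 = (-4083 - 1/24*10)*230 = (-4083 - 5/12)*230 = -49001/12*230 = -5635115/6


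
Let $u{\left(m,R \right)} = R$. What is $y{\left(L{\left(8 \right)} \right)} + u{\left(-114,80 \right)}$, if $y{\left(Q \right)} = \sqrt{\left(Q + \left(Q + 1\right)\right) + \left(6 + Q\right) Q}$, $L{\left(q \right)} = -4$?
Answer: $80 + i \sqrt{15} \approx 80.0 + 3.873 i$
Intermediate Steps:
$y{\left(Q \right)} = \sqrt{1 + 2 Q + Q \left(6 + Q\right)}$ ($y{\left(Q \right)} = \sqrt{\left(Q + \left(1 + Q\right)\right) + Q \left(6 + Q\right)} = \sqrt{\left(1 + 2 Q\right) + Q \left(6 + Q\right)} = \sqrt{1 + 2 Q + Q \left(6 + Q\right)}$)
$y{\left(L{\left(8 \right)} \right)} + u{\left(-114,80 \right)} = \sqrt{1 + \left(-4\right)^{2} + 8 \left(-4\right)} + 80 = \sqrt{1 + 16 - 32} + 80 = \sqrt{-15} + 80 = i \sqrt{15} + 80 = 80 + i \sqrt{15}$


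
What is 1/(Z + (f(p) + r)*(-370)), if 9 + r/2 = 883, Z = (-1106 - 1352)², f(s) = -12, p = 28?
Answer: 1/5399444 ≈ 1.8520e-7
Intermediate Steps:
Z = 6041764 (Z = (-2458)² = 6041764)
r = 1748 (r = -18 + 2*883 = -18 + 1766 = 1748)
1/(Z + (f(p) + r)*(-370)) = 1/(6041764 + (-12 + 1748)*(-370)) = 1/(6041764 + 1736*(-370)) = 1/(6041764 - 642320) = 1/5399444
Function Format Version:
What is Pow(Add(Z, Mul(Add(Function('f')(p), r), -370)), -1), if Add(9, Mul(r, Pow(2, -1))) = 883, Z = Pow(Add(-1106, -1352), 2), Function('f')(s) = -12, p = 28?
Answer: Rational(1, 5399444) ≈ 1.8520e-7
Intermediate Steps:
Z = 6041764 (Z = Pow(-2458, 2) = 6041764)
r = 1748 (r = Add(-18, Mul(2, 883)) = Add(-18, 1766) = 1748)
Pow(Add(Z, Mul(Add(Function('f')(p), r), -370)), -1) = Pow(Add(6041764, Mul(Add(-12, 1748), -370)), -1) = Pow(Add(6041764, Mul(1736, -370)), -1) = Pow(Add(6041764, -642320), -1) = Pow(5399444, -1) = Rational(1, 5399444)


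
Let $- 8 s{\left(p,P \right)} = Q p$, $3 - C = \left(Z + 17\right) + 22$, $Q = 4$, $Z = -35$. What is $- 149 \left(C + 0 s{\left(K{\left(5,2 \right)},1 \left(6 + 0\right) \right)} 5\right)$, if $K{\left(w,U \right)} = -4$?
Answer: $149$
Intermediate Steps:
$C = -1$ ($C = 3 - \left(\left(-35 + 17\right) + 22\right) = 3 - \left(-18 + 22\right) = 3 - 4 = -1$)
$s{\left(p,P \right)} = - \frac{p}{2}$ ($s{\left(p,P \right)} = - \frac{4 p}{8} = - \frac{p}{2}$)
$- 149 \left(C + 0 s{\left(K{\left(5,2 \right)},1 \left(6 + 0\right) \right)} 5\right) = - 149 \left(-1 + 0 \left(\left(- \frac{1}{2}\right) \left(-4\right)\right) 5\right) = - 149 \left(-1 + 0 \cdot 2 \cdot 5\right) = - 149 \left(-1 + 0 \cdot 5\right) = - 149 \left(-1 + 0\right) = \left(-149\right) \left(-1\right) = 149$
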